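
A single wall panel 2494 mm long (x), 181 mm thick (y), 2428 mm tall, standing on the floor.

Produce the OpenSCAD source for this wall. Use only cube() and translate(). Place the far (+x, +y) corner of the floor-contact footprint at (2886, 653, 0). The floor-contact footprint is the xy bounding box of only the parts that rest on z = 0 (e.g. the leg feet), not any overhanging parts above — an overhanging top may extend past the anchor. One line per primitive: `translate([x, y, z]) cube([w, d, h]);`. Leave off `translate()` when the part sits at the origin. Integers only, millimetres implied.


translate([392, 472, 0]) cube([2494, 181, 2428]);


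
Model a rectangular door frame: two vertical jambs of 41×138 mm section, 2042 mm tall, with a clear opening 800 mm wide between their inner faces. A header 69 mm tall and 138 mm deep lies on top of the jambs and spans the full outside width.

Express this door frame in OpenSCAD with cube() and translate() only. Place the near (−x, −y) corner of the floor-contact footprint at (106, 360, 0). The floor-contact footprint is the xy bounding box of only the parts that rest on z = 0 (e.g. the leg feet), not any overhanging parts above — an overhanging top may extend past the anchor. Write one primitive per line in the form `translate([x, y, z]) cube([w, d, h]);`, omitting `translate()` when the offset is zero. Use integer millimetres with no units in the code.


translate([106, 360, 0]) cube([41, 138, 2042]);
translate([947, 360, 0]) cube([41, 138, 2042]);
translate([106, 360, 2042]) cube([882, 138, 69]);


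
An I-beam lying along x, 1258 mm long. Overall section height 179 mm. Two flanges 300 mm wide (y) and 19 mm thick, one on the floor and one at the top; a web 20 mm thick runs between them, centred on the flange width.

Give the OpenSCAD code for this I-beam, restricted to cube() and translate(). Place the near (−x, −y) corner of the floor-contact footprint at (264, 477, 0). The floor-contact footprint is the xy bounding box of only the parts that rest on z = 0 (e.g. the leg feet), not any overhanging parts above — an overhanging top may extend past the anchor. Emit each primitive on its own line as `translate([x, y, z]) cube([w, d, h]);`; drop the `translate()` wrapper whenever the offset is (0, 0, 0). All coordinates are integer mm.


translate([264, 477, 0]) cube([1258, 300, 19]);
translate([264, 617, 19]) cube([1258, 20, 141]);
translate([264, 477, 160]) cube([1258, 300, 19]);


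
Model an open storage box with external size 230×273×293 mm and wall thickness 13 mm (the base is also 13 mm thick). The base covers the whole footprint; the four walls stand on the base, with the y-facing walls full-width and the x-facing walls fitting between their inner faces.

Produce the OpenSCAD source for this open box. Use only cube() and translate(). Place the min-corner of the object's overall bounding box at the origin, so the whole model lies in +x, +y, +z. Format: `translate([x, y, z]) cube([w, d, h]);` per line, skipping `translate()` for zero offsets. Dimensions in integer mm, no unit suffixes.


cube([230, 273, 13]);
translate([0, 0, 13]) cube([230, 13, 280]);
translate([0, 260, 13]) cube([230, 13, 280]);
translate([0, 13, 13]) cube([13, 247, 280]);
translate([217, 13, 13]) cube([13, 247, 280]);


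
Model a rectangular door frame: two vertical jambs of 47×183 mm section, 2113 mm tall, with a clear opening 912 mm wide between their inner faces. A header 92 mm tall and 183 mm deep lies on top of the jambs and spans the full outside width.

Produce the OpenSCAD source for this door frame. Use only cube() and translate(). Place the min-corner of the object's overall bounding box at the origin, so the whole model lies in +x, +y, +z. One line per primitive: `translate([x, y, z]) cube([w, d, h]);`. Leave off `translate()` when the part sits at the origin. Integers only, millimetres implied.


cube([47, 183, 2113]);
translate([959, 0, 0]) cube([47, 183, 2113]);
translate([0, 0, 2113]) cube([1006, 183, 92]);


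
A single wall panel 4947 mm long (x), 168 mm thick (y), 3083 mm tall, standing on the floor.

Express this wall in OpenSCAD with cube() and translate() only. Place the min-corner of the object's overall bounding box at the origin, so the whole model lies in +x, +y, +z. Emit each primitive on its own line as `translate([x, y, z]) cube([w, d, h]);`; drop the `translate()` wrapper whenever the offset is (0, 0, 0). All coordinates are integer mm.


cube([4947, 168, 3083]);


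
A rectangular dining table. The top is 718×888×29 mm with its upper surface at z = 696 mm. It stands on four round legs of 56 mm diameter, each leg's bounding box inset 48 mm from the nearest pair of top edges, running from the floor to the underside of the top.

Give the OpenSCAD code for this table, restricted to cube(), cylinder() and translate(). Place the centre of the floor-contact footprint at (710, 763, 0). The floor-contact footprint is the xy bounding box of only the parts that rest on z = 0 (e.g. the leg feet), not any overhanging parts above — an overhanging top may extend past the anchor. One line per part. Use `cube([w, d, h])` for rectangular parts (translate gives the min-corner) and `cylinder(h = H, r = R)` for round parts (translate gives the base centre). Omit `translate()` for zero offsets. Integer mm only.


translate([351, 319, 667]) cube([718, 888, 29]);
translate([427, 395, 0]) cylinder(h = 667, r = 28);
translate([993, 395, 0]) cylinder(h = 667, r = 28);
translate([427, 1131, 0]) cylinder(h = 667, r = 28);
translate([993, 1131, 0]) cylinder(h = 667, r = 28);


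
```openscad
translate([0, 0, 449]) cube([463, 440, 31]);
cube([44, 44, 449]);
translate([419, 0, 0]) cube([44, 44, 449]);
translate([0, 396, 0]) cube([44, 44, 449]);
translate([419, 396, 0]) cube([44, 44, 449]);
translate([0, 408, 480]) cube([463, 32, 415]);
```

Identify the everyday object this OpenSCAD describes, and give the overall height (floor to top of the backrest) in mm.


A chair. The overall height is 895 mm.

A slab on four corner posts with a tall panel at the back — a chair. The seat slab sits at z = 449 with thickness 31, and the 415 mm backrest starts at the seat top, so the overall height is 449 + 31 + 415 = 895 mm.


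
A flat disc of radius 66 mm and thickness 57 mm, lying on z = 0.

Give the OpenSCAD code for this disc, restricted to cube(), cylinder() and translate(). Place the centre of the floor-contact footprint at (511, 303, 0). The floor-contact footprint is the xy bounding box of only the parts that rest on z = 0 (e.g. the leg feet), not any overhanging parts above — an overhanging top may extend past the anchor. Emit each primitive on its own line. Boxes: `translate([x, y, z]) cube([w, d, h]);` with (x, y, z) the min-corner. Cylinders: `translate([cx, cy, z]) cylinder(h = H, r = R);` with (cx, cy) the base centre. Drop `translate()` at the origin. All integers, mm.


translate([511, 303, 0]) cylinder(h = 57, r = 66);


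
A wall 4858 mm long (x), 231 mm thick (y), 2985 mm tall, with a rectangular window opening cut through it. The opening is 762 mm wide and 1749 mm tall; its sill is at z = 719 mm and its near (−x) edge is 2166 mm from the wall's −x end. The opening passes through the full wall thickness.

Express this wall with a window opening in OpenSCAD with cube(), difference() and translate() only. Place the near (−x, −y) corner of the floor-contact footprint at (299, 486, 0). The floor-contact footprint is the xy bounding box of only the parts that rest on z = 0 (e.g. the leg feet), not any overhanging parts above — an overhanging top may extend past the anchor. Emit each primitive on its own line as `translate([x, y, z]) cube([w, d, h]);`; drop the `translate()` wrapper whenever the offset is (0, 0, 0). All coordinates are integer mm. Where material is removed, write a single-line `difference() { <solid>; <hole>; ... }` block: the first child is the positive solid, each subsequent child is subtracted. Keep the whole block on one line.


difference() { translate([299, 486, 0]) cube([4858, 231, 2985]); translate([2465, 486, 719]) cube([762, 231, 1749]); }


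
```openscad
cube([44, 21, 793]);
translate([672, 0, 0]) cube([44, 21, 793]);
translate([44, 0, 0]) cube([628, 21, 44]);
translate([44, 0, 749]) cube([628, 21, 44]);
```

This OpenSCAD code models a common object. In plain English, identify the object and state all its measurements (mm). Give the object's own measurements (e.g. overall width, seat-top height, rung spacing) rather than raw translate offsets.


A rectangular picture frame lying in the x–z plane (depth along y). The opening is 628 mm wide (x) by 705 mm tall (z), surrounded by a border 44 mm wide on all four sides. The frame is 21 mm deep and is made of two full-height vertical stiles with two horizontal rails fitted between them.


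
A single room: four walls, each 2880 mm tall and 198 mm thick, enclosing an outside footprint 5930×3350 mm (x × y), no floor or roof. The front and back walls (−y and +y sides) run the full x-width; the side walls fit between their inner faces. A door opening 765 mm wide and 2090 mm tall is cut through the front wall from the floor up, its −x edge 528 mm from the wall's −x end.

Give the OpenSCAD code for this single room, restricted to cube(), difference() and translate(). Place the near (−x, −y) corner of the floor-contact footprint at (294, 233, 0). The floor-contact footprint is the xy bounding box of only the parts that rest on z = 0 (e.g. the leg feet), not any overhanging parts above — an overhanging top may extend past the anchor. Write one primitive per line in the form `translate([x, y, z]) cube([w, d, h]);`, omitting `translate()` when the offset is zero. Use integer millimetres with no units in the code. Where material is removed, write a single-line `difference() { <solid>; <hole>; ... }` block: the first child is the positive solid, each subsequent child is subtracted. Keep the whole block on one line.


difference() { translate([294, 233, 0]) cube([5930, 198, 2880]); translate([822, 233, 0]) cube([765, 198, 2090]); }
translate([294, 3385, 0]) cube([5930, 198, 2880]);
translate([294, 431, 0]) cube([198, 2954, 2880]);
translate([6026, 431, 0]) cube([198, 2954, 2880]);


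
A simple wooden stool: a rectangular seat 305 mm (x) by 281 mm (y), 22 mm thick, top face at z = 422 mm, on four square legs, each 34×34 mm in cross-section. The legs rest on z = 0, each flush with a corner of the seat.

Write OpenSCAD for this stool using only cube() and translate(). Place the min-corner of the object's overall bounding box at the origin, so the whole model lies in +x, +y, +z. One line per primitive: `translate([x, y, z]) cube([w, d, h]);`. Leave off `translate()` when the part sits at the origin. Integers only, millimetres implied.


// leg_h = 422 - 22 = 400
translate([0, 0, 400]) cube([305, 281, 22]);
cube([34, 34, 400]);
translate([271, 0, 0]) cube([34, 34, 400]);
translate([0, 247, 0]) cube([34, 34, 400]);
translate([271, 247, 0]) cube([34, 34, 400]);


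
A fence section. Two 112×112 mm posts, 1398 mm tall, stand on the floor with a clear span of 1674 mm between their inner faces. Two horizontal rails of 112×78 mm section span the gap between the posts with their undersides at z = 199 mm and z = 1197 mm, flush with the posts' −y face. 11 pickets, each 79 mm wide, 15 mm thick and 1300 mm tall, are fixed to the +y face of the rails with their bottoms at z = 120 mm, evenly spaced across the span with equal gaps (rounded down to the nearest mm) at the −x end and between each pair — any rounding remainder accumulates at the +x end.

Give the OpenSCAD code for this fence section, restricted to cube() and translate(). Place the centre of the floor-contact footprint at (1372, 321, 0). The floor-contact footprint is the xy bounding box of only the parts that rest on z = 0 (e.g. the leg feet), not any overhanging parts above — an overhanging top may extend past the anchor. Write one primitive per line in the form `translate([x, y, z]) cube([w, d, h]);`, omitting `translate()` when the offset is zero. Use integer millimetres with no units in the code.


translate([423, 265, 0]) cube([112, 112, 1398]);
translate([2209, 265, 0]) cube([112, 112, 1398]);
translate([535, 265, 199]) cube([1674, 112, 78]);
translate([535, 265, 1197]) cube([1674, 112, 78]);
translate([602, 377, 120]) cube([79, 15, 1300]);
translate([748, 377, 120]) cube([79, 15, 1300]);
translate([894, 377, 120]) cube([79, 15, 1300]);
translate([1040, 377, 120]) cube([79, 15, 1300]);
translate([1186, 377, 120]) cube([79, 15, 1300]);
translate([1332, 377, 120]) cube([79, 15, 1300]);
translate([1478, 377, 120]) cube([79, 15, 1300]);
translate([1624, 377, 120]) cube([79, 15, 1300]);
translate([1770, 377, 120]) cube([79, 15, 1300]);
translate([1916, 377, 120]) cube([79, 15, 1300]);
translate([2062, 377, 120]) cube([79, 15, 1300]);


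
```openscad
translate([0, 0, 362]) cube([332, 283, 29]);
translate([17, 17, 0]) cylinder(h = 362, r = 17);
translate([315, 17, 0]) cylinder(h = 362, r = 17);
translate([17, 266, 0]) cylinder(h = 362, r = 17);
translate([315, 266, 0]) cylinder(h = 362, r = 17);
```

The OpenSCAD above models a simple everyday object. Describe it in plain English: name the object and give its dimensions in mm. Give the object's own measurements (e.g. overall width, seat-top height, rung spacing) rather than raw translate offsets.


A simple wooden stool: a rectangular seat 332 mm (x) by 283 mm (y), 29 mm thick, top face at z = 391 mm, on four round legs, each 34 mm in diameter. The legs rest on z = 0, each leg's axis is inset half a diameter from the nearest pair of seat edges (so the leg's bounding box is flush with the corner).


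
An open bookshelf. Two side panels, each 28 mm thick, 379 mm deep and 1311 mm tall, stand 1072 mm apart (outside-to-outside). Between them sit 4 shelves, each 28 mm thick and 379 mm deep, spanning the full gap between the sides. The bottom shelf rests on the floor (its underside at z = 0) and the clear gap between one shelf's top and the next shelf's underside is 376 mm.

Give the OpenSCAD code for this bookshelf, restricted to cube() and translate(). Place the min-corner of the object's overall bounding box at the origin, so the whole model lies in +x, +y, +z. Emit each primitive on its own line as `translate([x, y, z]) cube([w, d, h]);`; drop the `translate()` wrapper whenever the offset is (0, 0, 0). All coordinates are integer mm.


cube([28, 379, 1311]);
translate([1044, 0, 0]) cube([28, 379, 1311]);
translate([28, 0, 0]) cube([1016, 379, 28]);
translate([28, 0, 404]) cube([1016, 379, 28]);
translate([28, 0, 808]) cube([1016, 379, 28]);
translate([28, 0, 1212]) cube([1016, 379, 28]);


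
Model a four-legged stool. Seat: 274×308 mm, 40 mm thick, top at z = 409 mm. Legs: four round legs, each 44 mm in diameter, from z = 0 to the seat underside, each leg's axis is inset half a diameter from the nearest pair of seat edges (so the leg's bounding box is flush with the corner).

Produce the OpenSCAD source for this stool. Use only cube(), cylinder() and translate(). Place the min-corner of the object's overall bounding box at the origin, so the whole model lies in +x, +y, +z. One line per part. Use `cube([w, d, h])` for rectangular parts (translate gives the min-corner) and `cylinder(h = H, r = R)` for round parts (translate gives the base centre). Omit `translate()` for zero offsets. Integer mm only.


translate([0, 0, 369]) cube([274, 308, 40]);
translate([22, 22, 0]) cylinder(h = 369, r = 22);
translate([252, 22, 0]) cylinder(h = 369, r = 22);
translate([22, 286, 0]) cylinder(h = 369, r = 22);
translate([252, 286, 0]) cylinder(h = 369, r = 22);


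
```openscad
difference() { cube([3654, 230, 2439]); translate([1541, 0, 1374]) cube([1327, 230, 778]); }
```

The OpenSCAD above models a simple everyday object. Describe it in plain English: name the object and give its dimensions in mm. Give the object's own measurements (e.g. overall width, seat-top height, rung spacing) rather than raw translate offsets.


A wall 3654 mm long (x), 230 mm thick (y), 2439 mm tall, with a rectangular window opening cut through it. The opening is 1327 mm wide and 778 mm tall; its sill is at z = 1374 mm and its near (−x) edge is 1541 mm from the wall's −x end. The opening passes through the full wall thickness.


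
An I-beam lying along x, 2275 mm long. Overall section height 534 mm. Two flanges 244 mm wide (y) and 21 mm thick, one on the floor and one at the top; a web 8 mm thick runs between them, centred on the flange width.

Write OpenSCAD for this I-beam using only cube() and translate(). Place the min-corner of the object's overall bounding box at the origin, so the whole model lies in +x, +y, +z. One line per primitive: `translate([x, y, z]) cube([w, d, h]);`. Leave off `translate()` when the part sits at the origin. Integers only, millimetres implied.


cube([2275, 244, 21]);
translate([0, 118, 21]) cube([2275, 8, 492]);
translate([0, 0, 513]) cube([2275, 244, 21]);


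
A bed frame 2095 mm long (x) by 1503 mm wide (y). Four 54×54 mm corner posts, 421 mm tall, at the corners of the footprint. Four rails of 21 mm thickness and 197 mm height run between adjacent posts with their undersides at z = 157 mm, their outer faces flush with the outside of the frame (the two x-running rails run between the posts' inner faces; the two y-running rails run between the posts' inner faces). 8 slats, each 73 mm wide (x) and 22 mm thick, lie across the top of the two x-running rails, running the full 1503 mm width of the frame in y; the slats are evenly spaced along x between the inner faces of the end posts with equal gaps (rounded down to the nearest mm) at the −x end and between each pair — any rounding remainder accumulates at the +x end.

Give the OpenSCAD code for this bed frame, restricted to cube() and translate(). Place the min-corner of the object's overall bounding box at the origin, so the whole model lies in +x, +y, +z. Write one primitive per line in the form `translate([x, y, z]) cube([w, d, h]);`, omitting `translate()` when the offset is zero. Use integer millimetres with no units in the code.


cube([54, 54, 421]);
translate([0, 1449, 0]) cube([54, 54, 421]);
translate([2041, 0, 0]) cube([54, 54, 421]);
translate([2041, 1449, 0]) cube([54, 54, 421]);
translate([54, 0, 157]) cube([1987, 21, 197]);
translate([54, 1482, 157]) cube([1987, 21, 197]);
translate([0, 54, 157]) cube([21, 1395, 197]);
translate([2074, 54, 157]) cube([21, 1395, 197]);
translate([209, 0, 354]) cube([73, 1503, 22]);
translate([437, 0, 354]) cube([73, 1503, 22]);
translate([665, 0, 354]) cube([73, 1503, 22]);
translate([893, 0, 354]) cube([73, 1503, 22]);
translate([1121, 0, 354]) cube([73, 1503, 22]);
translate([1349, 0, 354]) cube([73, 1503, 22]);
translate([1577, 0, 354]) cube([73, 1503, 22]);
translate([1805, 0, 354]) cube([73, 1503, 22]);


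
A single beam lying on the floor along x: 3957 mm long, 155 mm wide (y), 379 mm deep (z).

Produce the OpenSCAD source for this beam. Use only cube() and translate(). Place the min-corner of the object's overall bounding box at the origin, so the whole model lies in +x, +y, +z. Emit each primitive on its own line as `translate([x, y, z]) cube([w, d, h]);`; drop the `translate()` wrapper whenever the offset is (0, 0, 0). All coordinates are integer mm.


cube([3957, 155, 379]);


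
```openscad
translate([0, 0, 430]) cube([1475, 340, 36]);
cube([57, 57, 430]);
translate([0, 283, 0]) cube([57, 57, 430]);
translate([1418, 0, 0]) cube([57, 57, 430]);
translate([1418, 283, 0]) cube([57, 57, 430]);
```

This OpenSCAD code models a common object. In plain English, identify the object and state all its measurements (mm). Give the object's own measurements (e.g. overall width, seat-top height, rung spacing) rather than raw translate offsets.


A bench: a 1475×340 mm seat slab, 36 mm thick, top at z = 466 mm, on four 57×57 mm square legs flush with the seat corners and standing on z = 0.


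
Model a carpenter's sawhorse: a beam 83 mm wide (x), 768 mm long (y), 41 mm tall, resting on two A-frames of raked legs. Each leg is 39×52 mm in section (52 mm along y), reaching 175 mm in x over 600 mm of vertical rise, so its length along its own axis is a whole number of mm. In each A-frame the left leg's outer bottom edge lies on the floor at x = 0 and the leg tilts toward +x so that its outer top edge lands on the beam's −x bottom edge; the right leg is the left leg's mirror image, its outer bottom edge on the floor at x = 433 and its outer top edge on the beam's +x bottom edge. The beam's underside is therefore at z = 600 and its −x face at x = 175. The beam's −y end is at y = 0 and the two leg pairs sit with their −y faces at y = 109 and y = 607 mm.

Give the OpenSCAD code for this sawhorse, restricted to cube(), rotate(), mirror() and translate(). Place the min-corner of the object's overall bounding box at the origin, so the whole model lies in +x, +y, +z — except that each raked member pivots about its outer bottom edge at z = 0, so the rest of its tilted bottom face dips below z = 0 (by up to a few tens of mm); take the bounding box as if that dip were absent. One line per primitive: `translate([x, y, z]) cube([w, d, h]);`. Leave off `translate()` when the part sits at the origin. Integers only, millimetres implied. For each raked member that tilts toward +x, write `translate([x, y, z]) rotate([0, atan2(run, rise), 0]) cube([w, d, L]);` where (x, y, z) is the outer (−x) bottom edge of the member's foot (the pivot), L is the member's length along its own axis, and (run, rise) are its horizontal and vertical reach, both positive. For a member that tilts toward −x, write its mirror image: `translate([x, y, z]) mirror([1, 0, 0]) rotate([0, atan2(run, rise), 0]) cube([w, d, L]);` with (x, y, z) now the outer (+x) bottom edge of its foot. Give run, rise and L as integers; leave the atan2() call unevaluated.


translate([175, 0, 600]) cube([83, 768, 41]);
translate([0, 109, 0]) rotate([0, atan2(175, 600), 0]) cube([39, 52, 625]);
translate([433, 109, 0]) mirror([1, 0, 0]) rotate([0, atan2(175, 600), 0]) cube([39, 52, 625]);
translate([0, 607, 0]) rotate([0, atan2(175, 600), 0]) cube([39, 52, 625]);
translate([433, 607, 0]) mirror([1, 0, 0]) rotate([0, atan2(175, 600), 0]) cube([39, 52, 625]);


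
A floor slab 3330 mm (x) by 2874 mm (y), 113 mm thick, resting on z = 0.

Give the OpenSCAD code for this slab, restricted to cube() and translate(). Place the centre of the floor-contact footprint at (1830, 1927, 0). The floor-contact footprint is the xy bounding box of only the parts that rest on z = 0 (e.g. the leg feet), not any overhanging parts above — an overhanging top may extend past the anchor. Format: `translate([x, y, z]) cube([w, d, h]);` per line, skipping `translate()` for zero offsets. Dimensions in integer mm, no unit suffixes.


translate([165, 490, 0]) cube([3330, 2874, 113]);


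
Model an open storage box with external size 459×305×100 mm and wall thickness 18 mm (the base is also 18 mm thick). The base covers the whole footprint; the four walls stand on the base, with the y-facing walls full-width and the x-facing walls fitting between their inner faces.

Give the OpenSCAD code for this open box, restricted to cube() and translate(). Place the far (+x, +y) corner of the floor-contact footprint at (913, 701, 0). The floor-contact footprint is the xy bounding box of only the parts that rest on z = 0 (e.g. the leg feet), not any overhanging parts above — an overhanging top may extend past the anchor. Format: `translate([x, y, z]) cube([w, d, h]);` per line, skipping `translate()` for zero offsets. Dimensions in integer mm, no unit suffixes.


translate([454, 396, 0]) cube([459, 305, 18]);
translate([454, 396, 18]) cube([459, 18, 82]);
translate([454, 683, 18]) cube([459, 18, 82]);
translate([454, 414, 18]) cube([18, 269, 82]);
translate([895, 414, 18]) cube([18, 269, 82]);


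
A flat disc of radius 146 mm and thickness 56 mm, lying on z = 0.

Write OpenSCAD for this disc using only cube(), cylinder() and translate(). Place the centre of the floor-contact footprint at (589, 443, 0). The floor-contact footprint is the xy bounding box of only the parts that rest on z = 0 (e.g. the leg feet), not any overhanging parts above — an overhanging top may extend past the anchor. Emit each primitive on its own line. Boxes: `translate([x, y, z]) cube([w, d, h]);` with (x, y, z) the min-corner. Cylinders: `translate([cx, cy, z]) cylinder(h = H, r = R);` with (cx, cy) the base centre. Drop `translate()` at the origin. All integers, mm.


translate([589, 443, 0]) cylinder(h = 56, r = 146);


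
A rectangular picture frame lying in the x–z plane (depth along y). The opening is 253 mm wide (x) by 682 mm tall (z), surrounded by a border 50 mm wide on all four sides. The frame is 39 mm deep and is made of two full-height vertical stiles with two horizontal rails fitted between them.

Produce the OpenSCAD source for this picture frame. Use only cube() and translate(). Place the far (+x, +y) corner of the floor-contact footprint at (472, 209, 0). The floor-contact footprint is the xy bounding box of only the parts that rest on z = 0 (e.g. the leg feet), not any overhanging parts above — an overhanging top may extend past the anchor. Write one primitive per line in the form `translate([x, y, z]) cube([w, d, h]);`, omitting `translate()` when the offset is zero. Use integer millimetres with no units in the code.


translate([119, 170, 0]) cube([50, 39, 782]);
translate([422, 170, 0]) cube([50, 39, 782]);
translate([169, 170, 0]) cube([253, 39, 50]);
translate([169, 170, 732]) cube([253, 39, 50]);


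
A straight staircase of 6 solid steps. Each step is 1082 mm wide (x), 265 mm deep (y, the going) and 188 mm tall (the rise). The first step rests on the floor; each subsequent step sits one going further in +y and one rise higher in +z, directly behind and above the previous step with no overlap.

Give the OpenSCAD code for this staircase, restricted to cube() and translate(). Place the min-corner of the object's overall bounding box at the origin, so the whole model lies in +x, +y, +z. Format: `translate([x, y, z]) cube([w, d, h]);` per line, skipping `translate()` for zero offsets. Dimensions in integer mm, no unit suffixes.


cube([1082, 265, 188]);
translate([0, 265, 188]) cube([1082, 265, 188]);
translate([0, 530, 376]) cube([1082, 265, 188]);
translate([0, 795, 564]) cube([1082, 265, 188]);
translate([0, 1060, 752]) cube([1082, 265, 188]);
translate([0, 1325, 940]) cube([1082, 265, 188]);


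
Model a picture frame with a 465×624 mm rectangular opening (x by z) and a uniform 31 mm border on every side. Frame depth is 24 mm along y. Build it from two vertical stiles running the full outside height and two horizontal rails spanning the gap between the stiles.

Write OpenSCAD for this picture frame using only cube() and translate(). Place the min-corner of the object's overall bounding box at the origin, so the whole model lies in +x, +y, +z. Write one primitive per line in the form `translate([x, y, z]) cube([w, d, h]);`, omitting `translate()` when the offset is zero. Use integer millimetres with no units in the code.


cube([31, 24, 686]);
translate([496, 0, 0]) cube([31, 24, 686]);
translate([31, 0, 0]) cube([465, 24, 31]);
translate([31, 0, 655]) cube([465, 24, 31]);


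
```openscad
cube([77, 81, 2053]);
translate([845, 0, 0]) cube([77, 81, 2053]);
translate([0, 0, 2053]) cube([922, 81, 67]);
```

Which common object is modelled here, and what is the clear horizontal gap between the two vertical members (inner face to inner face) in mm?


A door frame. The clear opening width is 768 mm.

Two 2053 mm tall posts with a header on top — a door frame. The left jamb is 77 mm wide at x = 0; the right jamb starts at x = 845. The clear opening is 845 − 77 = 768 mm.


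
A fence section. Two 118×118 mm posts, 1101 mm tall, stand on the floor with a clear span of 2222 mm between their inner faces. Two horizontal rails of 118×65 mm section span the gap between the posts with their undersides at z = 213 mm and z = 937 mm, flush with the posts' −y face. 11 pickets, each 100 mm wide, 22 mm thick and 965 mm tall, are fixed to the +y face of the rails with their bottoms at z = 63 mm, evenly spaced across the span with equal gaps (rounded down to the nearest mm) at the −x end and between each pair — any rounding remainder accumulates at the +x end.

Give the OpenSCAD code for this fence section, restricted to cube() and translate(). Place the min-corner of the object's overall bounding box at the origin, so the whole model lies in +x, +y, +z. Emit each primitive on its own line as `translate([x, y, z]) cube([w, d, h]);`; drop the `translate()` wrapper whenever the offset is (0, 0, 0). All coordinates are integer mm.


cube([118, 118, 1101]);
translate([2340, 0, 0]) cube([118, 118, 1101]);
translate([118, 0, 213]) cube([2222, 118, 65]);
translate([118, 0, 937]) cube([2222, 118, 65]);
translate([211, 118, 63]) cube([100, 22, 965]);
translate([404, 118, 63]) cube([100, 22, 965]);
translate([597, 118, 63]) cube([100, 22, 965]);
translate([790, 118, 63]) cube([100, 22, 965]);
translate([983, 118, 63]) cube([100, 22, 965]);
translate([1176, 118, 63]) cube([100, 22, 965]);
translate([1369, 118, 63]) cube([100, 22, 965]);
translate([1562, 118, 63]) cube([100, 22, 965]);
translate([1755, 118, 63]) cube([100, 22, 965]);
translate([1948, 118, 63]) cube([100, 22, 965]);
translate([2141, 118, 63]) cube([100, 22, 965]);


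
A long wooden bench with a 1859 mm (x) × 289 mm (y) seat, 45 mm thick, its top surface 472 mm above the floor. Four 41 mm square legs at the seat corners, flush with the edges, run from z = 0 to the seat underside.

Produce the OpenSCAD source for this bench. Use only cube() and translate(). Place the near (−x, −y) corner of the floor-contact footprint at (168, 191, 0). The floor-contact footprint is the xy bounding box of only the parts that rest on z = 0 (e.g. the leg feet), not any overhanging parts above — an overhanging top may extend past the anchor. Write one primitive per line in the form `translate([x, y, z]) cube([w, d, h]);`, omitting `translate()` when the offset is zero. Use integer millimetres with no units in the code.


translate([168, 191, 427]) cube([1859, 289, 45]);
translate([168, 191, 0]) cube([41, 41, 427]);
translate([168, 439, 0]) cube([41, 41, 427]);
translate([1986, 191, 0]) cube([41, 41, 427]);
translate([1986, 439, 0]) cube([41, 41, 427]);


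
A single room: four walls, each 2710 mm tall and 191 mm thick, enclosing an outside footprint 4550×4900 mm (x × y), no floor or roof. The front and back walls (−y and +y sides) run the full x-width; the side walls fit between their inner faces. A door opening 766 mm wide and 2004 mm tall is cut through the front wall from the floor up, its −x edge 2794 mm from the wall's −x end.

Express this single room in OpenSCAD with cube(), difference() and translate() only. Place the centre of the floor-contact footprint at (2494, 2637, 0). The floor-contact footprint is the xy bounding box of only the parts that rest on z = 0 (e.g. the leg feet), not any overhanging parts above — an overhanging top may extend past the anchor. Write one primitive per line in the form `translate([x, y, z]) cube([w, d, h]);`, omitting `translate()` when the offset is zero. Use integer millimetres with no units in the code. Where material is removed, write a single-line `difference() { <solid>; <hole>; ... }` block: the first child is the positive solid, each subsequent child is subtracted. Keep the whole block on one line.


difference() { translate([219, 187, 0]) cube([4550, 191, 2710]); translate([3013, 187, 0]) cube([766, 191, 2004]); }
translate([219, 4896, 0]) cube([4550, 191, 2710]);
translate([219, 378, 0]) cube([191, 4518, 2710]);
translate([4578, 378, 0]) cube([191, 4518, 2710]);


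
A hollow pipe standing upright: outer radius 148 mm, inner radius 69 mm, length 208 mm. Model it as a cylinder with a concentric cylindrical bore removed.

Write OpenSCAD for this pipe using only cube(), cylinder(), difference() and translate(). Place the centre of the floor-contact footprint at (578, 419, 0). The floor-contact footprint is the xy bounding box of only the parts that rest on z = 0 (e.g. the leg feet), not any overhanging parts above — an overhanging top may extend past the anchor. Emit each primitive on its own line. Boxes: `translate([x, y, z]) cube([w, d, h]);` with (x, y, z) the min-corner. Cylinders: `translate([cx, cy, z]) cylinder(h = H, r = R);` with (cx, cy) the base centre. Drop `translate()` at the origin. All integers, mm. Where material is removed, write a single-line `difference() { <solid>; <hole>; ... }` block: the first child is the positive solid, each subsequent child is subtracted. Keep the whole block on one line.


difference() { translate([578, 419, 0]) cylinder(h = 208, r = 148); translate([578, 419, 0]) cylinder(h = 208, r = 69); }


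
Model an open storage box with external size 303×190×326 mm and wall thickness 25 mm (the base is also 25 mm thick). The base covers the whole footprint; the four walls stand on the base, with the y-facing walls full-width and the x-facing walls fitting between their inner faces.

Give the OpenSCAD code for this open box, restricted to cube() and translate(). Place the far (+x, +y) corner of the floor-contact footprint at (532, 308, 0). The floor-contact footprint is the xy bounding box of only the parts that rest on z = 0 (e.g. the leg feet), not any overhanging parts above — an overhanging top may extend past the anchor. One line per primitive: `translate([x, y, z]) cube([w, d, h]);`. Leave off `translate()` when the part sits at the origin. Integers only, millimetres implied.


translate([229, 118, 0]) cube([303, 190, 25]);
translate([229, 118, 25]) cube([303, 25, 301]);
translate([229, 283, 25]) cube([303, 25, 301]);
translate([229, 143, 25]) cube([25, 140, 301]);
translate([507, 143, 25]) cube([25, 140, 301]);


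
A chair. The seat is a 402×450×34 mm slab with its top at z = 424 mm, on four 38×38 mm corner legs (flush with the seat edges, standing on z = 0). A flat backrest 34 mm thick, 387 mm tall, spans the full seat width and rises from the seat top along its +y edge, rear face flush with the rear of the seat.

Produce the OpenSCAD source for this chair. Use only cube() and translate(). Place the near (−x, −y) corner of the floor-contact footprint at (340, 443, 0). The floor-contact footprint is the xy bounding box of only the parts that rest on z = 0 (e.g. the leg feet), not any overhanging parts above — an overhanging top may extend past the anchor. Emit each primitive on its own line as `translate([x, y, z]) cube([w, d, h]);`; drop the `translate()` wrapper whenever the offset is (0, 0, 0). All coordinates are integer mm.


translate([340, 443, 390]) cube([402, 450, 34]);
translate([340, 443, 0]) cube([38, 38, 390]);
translate([704, 443, 0]) cube([38, 38, 390]);
translate([340, 855, 0]) cube([38, 38, 390]);
translate([704, 855, 0]) cube([38, 38, 390]);
translate([340, 859, 424]) cube([402, 34, 387]);


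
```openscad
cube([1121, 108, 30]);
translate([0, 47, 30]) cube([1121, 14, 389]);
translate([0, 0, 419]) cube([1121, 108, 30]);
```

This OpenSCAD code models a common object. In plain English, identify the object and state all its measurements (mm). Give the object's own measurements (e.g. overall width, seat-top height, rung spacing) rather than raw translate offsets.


An I-beam lying along x, 1121 mm long. Overall section height 449 mm. Two flanges 108 mm wide (y) and 30 mm thick, one on the floor and one at the top; a web 14 mm thick runs between them, centred on the flange width.


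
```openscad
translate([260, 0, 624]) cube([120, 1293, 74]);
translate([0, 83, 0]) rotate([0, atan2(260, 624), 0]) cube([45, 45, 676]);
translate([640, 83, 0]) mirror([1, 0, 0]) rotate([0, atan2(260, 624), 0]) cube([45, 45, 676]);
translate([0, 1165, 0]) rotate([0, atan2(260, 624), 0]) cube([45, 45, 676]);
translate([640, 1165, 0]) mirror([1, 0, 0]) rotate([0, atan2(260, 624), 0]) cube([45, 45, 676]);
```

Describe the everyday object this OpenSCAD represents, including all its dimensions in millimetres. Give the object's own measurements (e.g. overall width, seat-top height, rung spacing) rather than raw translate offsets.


A sawhorse. A 120×1293×74 mm beam (x, y, z) sits on two A-frame leg pairs. Each pair is two raked legs of 45×45 mm section (45 mm along y) splaying symmetrically in x. Each leg rises 624 mm vertically over 260 mm of horizontal reach and is 676 mm long along its own axis. Every leg's outer bottom edge rests on the floor and its outer top edge meets a bottom edge of the beam — the left legs (tilting toward +x) meet the beam's −x bottom edge, the right legs (their mirror images, tilting toward −x) meet its +x bottom edge — so the leg tops tuck under the beam, the beam's underside is 624 mm above the floor, and the feet are 640 mm apart outside-to-outside with the beam centred between them. The two leg pairs are set in 83 mm from either end of the beam.


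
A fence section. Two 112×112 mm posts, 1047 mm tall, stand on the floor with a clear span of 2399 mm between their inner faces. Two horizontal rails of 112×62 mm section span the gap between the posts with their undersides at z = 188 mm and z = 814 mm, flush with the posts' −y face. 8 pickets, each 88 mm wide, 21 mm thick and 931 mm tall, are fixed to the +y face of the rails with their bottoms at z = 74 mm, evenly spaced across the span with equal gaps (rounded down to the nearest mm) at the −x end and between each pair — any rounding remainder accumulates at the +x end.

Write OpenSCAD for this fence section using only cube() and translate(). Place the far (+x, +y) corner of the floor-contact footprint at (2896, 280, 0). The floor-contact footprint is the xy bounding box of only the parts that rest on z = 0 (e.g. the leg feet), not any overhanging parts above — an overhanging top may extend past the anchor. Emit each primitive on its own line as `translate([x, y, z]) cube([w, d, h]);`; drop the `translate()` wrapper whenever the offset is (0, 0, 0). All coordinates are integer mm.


translate([273, 168, 0]) cube([112, 112, 1047]);
translate([2784, 168, 0]) cube([112, 112, 1047]);
translate([385, 168, 188]) cube([2399, 112, 62]);
translate([385, 168, 814]) cube([2399, 112, 62]);
translate([573, 280, 74]) cube([88, 21, 931]);
translate([849, 280, 74]) cube([88, 21, 931]);
translate([1125, 280, 74]) cube([88, 21, 931]);
translate([1401, 280, 74]) cube([88, 21, 931]);
translate([1677, 280, 74]) cube([88, 21, 931]);
translate([1953, 280, 74]) cube([88, 21, 931]);
translate([2229, 280, 74]) cube([88, 21, 931]);
translate([2505, 280, 74]) cube([88, 21, 931]);


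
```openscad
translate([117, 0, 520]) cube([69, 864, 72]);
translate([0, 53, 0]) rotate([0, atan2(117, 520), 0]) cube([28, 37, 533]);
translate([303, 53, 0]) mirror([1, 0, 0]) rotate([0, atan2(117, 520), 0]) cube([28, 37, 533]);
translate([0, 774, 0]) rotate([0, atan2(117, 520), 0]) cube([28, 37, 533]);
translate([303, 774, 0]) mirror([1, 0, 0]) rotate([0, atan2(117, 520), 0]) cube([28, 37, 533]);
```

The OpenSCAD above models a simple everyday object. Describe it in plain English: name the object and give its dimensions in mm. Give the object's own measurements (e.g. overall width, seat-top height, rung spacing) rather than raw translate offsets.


A sawhorse. A 69×864×72 mm beam (x, y, z) sits on two A-frame leg pairs. Each pair is two raked legs of 28×37 mm section (37 mm along y) splaying symmetrically in x. Each leg rises 520 mm vertically over 117 mm of horizontal reach and is 533 mm long along its own axis. Every leg's outer bottom edge rests on the floor and its outer top edge meets a bottom edge of the beam — the left legs (tilting toward +x) meet the beam's −x bottom edge, the right legs (their mirror images, tilting toward −x) meet its +x bottom edge — so the leg tops tuck under the beam, the beam's underside is 520 mm above the floor, and the feet are 303 mm apart outside-to-outside with the beam centred between them. The two leg pairs are set in 53 mm from either end of the beam.
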